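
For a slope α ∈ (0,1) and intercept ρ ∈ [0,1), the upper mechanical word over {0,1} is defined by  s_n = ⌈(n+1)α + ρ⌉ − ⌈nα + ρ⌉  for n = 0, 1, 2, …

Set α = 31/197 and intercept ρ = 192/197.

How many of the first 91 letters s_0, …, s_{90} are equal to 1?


#1s = Σ_{n=0}^{90} s_n = Σ_{n=0}^{90} (⌈(n+1)α+ρ⌉ − ⌈nα+ρ⌉)
the sum telescopes: every ⌈nα+ρ⌉ with 0 < n < 91 appears once with + and once with −, leaving ⌈91α+ρ⌉ − ⌈0·α+ρ⌉
91α + ρ = (91·31 + 192) / 197 = 3013/197
ρ = 192/197
⌈3013/197⌉ = 16,  ⌈192/197⌉ = 1
#1s = 16 − 1 = 15

15


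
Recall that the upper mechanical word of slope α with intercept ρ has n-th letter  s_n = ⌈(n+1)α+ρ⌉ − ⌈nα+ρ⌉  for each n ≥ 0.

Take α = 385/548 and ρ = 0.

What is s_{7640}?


(n+1)α + ρ = (7641·385) / 548 = 2941785/548
nα + ρ     = (7640·385) / 548 = 2941400/548
⌈2941785/548⌉ = 5369,  ⌈2941400/548⌉ = 5368
s_{7640} = 5369 − 5368 = 1

1


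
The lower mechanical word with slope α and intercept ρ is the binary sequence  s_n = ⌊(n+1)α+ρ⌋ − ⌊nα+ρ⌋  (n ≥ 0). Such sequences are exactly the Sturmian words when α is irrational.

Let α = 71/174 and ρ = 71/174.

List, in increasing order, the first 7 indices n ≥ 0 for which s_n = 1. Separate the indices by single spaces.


1 3 6 8 11 13 16

n=0: ⌊142/174⌋−⌊71/174⌋ = 0−0 = 0
n=1: ⌊213/174⌋−⌊142/174⌋ = 1−0 = 1  ← one
n=2: ⌊284/174⌋−⌊213/174⌋ = 1−1 = 0
n=3: ⌊355/174⌋−⌊284/174⌋ = 2−1 = 1  ← one
n=4: ⌊426/174⌋−⌊355/174⌋ = 2−2 = 0
n=5: ⌊497/174⌋−⌊426/174⌋ = 2−2 = 0
n=6: ⌊568/174⌋−⌊497/174⌋ = 3−2 = 1  ← one
n=7: ⌊639/174⌋−⌊568/174⌋ = 3−3 = 0
n=8: ⌊710/174⌋−⌊639/174⌋ = 4−3 = 1  ← one
n=9: ⌊781/174⌋−⌊710/174⌋ = 4−4 = 0
n=10: ⌊852/174⌋−⌊781/174⌋ = 4−4 = 0
n=11: ⌊923/174⌋−⌊852/174⌋ = 5−4 = 1  ← one
n=12: ⌊994/174⌋−⌊923/174⌋ = 5−5 = 0
n=13: ⌊1065/174⌋−⌊994/174⌋ = 6−5 = 1  ← one
n=14: ⌊1136/174⌋−⌊1065/174⌋ = 6−6 = 0
n=15: ⌊1207/174⌋−⌊1136/174⌋ = 6−6 = 0
n=16: ⌊1278/174⌋−⌊1207/174⌋ = 7−6 = 1  ← one
positions of the first 7 ones: 1 3 6 8 11 13 16


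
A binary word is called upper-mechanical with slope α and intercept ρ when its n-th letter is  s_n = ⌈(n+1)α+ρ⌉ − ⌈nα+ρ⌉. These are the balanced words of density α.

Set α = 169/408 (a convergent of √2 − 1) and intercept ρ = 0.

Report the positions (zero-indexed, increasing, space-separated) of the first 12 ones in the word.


0 2 4 7 9 12 14 16 19 21 24 26

n=0: ⌈169/408⌉−⌈0/408⌉ = 1−0 = 1  ← one
n=1: ⌈338/408⌉−⌈169/408⌉ = 1−1 = 0
n=2: ⌈507/408⌉−⌈338/408⌉ = 2−1 = 1  ← one
n=3: ⌈676/408⌉−⌈507/408⌉ = 2−2 = 0
n=4: ⌈845/408⌉−⌈676/408⌉ = 3−2 = 1  ← one
n=5: ⌈1014/408⌉−⌈845/408⌉ = 3−3 = 0
n=6: ⌈1183/408⌉−⌈1014/408⌉ = 3−3 = 0
n=7: ⌈1352/408⌉−⌈1183/408⌉ = 4−3 = 1  ← one
n=8: ⌈1521/408⌉−⌈1352/408⌉ = 4−4 = 0
n=9: ⌈1690/408⌉−⌈1521/408⌉ = 5−4 = 1  ← one
n=10: ⌈1859/408⌉−⌈1690/408⌉ = 5−5 = 0
n=11: ⌈2028/408⌉−⌈1859/408⌉ = 5−5 = 0
n=12: ⌈2197/408⌉−⌈2028/408⌉ = 6−5 = 1  ← one
n=13: ⌈2366/408⌉−⌈2197/408⌉ = 6−6 = 0
n=14: ⌈2535/408⌉−⌈2366/408⌉ = 7−6 = 1  ← one
n=15: ⌈2704/408⌉−⌈2535/408⌉ = 7−7 = 0
n=16: ⌈2873/408⌉−⌈2704/408⌉ = 8−7 = 1  ← one
n=17: ⌈3042/408⌉−⌈2873/408⌉ = 8−8 = 0
n=18: ⌈3211/408⌉−⌈3042/408⌉ = 8−8 = 0
n=19: ⌈3380/408⌉−⌈3211/408⌉ = 9−8 = 1  ← one
n=20: ⌈3549/408⌉−⌈3380/408⌉ = 9−9 = 0
n=21: ⌈3718/408⌉−⌈3549/408⌉ = 10−9 = 1  ← one
n=22: ⌈3887/408⌉−⌈3718/408⌉ = 10−10 = 0
n=23: ⌈4056/408⌉−⌈3887/408⌉ = 10−10 = 0
n=24: ⌈4225/408⌉−⌈4056/408⌉ = 11−10 = 1  ← one
n=25: ⌈4394/408⌉−⌈4225/408⌉ = 11−11 = 0
n=26: ⌈4563/408⌉−⌈4394/408⌉ = 12−11 = 1  ← one
positions of the first 12 ones: 0 2 4 7 9 12 14 16 19 21 24 26


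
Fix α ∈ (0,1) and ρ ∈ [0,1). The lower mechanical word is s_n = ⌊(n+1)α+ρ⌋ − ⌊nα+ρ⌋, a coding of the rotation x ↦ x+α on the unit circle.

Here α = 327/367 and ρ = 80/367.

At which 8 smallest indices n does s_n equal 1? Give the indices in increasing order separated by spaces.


0 1 3 4 5 6 7 8

n=0: ⌊407/367⌋−⌊80/367⌋ = 1−0 = 1  ← one
n=1: ⌊734/367⌋−⌊407/367⌋ = 2−1 = 1  ← one
n=2: ⌊1061/367⌋−⌊734/367⌋ = 2−2 = 0
n=3: ⌊1388/367⌋−⌊1061/367⌋ = 3−2 = 1  ← one
n=4: ⌊1715/367⌋−⌊1388/367⌋ = 4−3 = 1  ← one
n=5: ⌊2042/367⌋−⌊1715/367⌋ = 5−4 = 1  ← one
n=6: ⌊2369/367⌋−⌊2042/367⌋ = 6−5 = 1  ← one
n=7: ⌊2696/367⌋−⌊2369/367⌋ = 7−6 = 1  ← one
n=8: ⌊3023/367⌋−⌊2696/367⌋ = 8−7 = 1  ← one
positions of the first 8 ones: 0 1 3 4 5 6 7 8


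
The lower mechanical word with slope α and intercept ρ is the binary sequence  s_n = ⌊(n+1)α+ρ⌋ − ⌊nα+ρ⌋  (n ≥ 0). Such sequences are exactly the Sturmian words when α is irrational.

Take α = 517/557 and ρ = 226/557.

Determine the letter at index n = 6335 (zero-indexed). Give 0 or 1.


1

(n+1)α + ρ = (6336·517 + 226) / 557 = 3275938/557
nα + ρ     = (6335·517 + 226) / 557 = 3275421/557
⌊3275938/557⌋ = 5881,  ⌊3275421/557⌋ = 5880
s_{6335} = 5881 − 5880 = 1


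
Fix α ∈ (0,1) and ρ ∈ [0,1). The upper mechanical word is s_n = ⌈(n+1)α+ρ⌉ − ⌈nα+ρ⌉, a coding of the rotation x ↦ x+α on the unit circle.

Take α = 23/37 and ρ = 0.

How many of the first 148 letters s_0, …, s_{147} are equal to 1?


92

#1s = Σ_{n=0}^{147} s_n = Σ_{n=0}^{147} (⌈(n+1)α+ρ⌉ − ⌈nα+ρ⌉)
the sum telescopes: every ⌈nα+ρ⌉ with 0 < n < 148 appears once with + and once with −, leaving ⌈148α+ρ⌉ − ⌈0·α+ρ⌉
148α + ρ = (148·23) / 37 = 3404/37
ρ = 0/37
⌈3404/37⌉ = 92,  ⌈0/37⌉ = 0
#1s = 92 − 0 = 92


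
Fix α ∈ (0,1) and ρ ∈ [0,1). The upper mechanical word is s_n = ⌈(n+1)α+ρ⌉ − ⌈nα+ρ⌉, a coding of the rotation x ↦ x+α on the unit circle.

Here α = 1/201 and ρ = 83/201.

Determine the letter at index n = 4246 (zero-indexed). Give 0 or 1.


(n+1)α + ρ = (4247·1 + 83) / 201 = 4330/201
nα + ρ     = (4246·1 + 83) / 201 = 4329/201
⌈4330/201⌉ = 22,  ⌈4329/201⌉ = 22
s_{4246} = 22 − 22 = 0

0


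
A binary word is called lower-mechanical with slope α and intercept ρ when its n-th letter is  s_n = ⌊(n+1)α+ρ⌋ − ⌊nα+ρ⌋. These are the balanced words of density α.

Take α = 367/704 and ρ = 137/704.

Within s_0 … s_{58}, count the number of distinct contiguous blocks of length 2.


3

t_n = ⌊(n·367+137)/704⌋ for n = 0 … 59:
  n=0…9: ⌊137/704⌋=0 ⌊504/704⌋=0 ⌊871/704⌋=1 ⌊1238/704⌋=1 ⌊1605/704⌋=2 ⌊1972/704⌋=2 ⌊2339/704⌋=3 ⌊2706/704⌋=3 ⌊3073/704⌋=4 ⌊3440/704⌋=4
  n=10…19: ⌊3807/704⌋=5 ⌊4174/704⌋=5 ⌊4541/704⌋=6 ⌊4908/704⌋=6 ⌊5275/704⌋=7 ⌊5642/704⌋=8 ⌊6009/704⌋=8 ⌊6376/704⌋=9 ⌊6743/704⌋=9 ⌊7110/704⌋=10
  n=20…29: ⌊7477/704⌋=10 ⌊7844/704⌋=11 ⌊8211/704⌋=11 ⌊8578/704⌋=12 ⌊8945/704⌋=12 ⌊9312/704⌋=13 ⌊9679/704⌋=13 ⌊10046/704⌋=14 ⌊10413/704⌋=14 ⌊10780/704⌋=15
  n=30…39: ⌊11147/704⌋=15 ⌊11514/704⌋=16 ⌊11881/704⌋=16 ⌊12248/704⌋=17 ⌊12615/704⌋=17 ⌊12982/704⌋=18 ⌊13349/704⌋=18 ⌊13716/704⌋=19 ⌊14083/704⌋=20 ⌊14450/704⌋=20
  n=40…49: ⌊14817/704⌋=21 ⌊15184/704⌋=21 ⌊15551/704⌋=22 ⌊15918/704⌋=22 ⌊16285/704⌋=23 ⌊16652/704⌋=23 ⌊17019/704⌋=24 ⌊17386/704⌋=24 ⌊17753/704⌋=25 ⌊18120/704⌋=25
  n=50…59: ⌊18487/704⌋=26 ⌊18854/704⌋=26 ⌊19221/704⌋=27 ⌊19588/704⌋=27 ⌊19955/704⌋=28 ⌊20322/704⌋=28 ⌊20689/704⌋=29 ⌊21056/704⌋=29 ⌊21423/704⌋=30 ⌊21790/704⌋=30
s_n = t_(n+1) − t_n for n = 0 … 58 gives
prefix = 01010101010101101010101010101010101011010101010101010101010
slide a length-2 window over [0..1] … [57..58] (58 windows); first occurrence of each distinct factor:
  [  0..  1] 01
  [  1..  2] 10
  [ 13.. 14] 11
  (the other 55 windows repeat one of these)
distinct factors: {01, 10, 11}
count = 3  (Sturmian bound for length 2 is 3)


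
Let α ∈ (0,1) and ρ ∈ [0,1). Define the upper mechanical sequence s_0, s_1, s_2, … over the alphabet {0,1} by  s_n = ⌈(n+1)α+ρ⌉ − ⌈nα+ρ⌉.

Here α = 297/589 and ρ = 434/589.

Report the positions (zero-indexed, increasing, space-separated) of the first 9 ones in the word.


0 2 4 6 8 10 12 14 16

n=0: ⌈731/589⌉−⌈434/589⌉ = 2−1 = 1  ← one
n=1: ⌈1028/589⌉−⌈731/589⌉ = 2−2 = 0
n=2: ⌈1325/589⌉−⌈1028/589⌉ = 3−2 = 1  ← one
n=3: ⌈1622/589⌉−⌈1325/589⌉ = 3−3 = 0
n=4: ⌈1919/589⌉−⌈1622/589⌉ = 4−3 = 1  ← one
n=5: ⌈2216/589⌉−⌈1919/589⌉ = 4−4 = 0
n=6: ⌈2513/589⌉−⌈2216/589⌉ = 5−4 = 1  ← one
n=7: ⌈2810/589⌉−⌈2513/589⌉ = 5−5 = 0
n=8: ⌈3107/589⌉−⌈2810/589⌉ = 6−5 = 1  ← one
n=9: ⌈3404/589⌉−⌈3107/589⌉ = 6−6 = 0
n=10: ⌈3701/589⌉−⌈3404/589⌉ = 7−6 = 1  ← one
n=11: ⌈3998/589⌉−⌈3701/589⌉ = 7−7 = 0
n=12: ⌈4295/589⌉−⌈3998/589⌉ = 8−7 = 1  ← one
n=13: ⌈4592/589⌉−⌈4295/589⌉ = 8−8 = 0
n=14: ⌈4889/589⌉−⌈4592/589⌉ = 9−8 = 1  ← one
n=15: ⌈5186/589⌉−⌈4889/589⌉ = 9−9 = 0
n=16: ⌈5483/589⌉−⌈5186/589⌉ = 10−9 = 1  ← one
positions of the first 9 ones: 0 2 4 6 8 10 12 14 16


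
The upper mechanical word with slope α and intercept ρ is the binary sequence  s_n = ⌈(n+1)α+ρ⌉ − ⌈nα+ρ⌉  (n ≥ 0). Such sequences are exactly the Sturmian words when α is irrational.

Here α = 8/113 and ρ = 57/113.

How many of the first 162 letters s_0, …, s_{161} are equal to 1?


11

#1s = Σ_{n=0}^{161} s_n = Σ_{n=0}^{161} (⌈(n+1)α+ρ⌉ − ⌈nα+ρ⌉)
the sum telescopes: every ⌈nα+ρ⌉ with 0 < n < 162 appears once with + and once with −, leaving ⌈162α+ρ⌉ − ⌈0·α+ρ⌉
162α + ρ = (162·8 + 57) / 113 = 1353/113
ρ = 57/113
⌈1353/113⌉ = 12,  ⌈57/113⌉ = 1
#1s = 12 − 1 = 11


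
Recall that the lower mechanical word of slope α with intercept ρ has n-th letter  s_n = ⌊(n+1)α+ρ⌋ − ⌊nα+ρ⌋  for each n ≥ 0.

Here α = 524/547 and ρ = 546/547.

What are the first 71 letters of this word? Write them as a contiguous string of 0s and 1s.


n=0: ⌊(1·524+546)/547⌋ − ⌊(0·524+546)/547⌋ = ⌊1070/547⌋ − ⌊546/547⌋ = 1 − 0 = 1
n=1: ⌊(2·524+546)/547⌋ − ⌊(1·524+546)/547⌋ = ⌊1594/547⌋ − ⌊1070/547⌋ = 2 − 1 = 1
n=2: ⌊(3·524+546)/547⌋ − ⌊(2·524+546)/547⌋ = ⌊2118/547⌋ − ⌊1594/547⌋ = 3 − 2 = 1
n=3: ⌊(4·524+546)/547⌋ − ⌊(3·524+546)/547⌋ = ⌊2642/547⌋ − ⌊2118/547⌋ = 4 − 3 = 1
n=4: ⌊(5·524+546)/547⌋ − ⌊(4·524+546)/547⌋ = ⌊3166/547⌋ − ⌊2642/547⌋ = 5 − 4 = 1
n=5: ⌊(6·524+546)/547⌋ − ⌊(5·524+546)/547⌋ = ⌊3690/547⌋ − ⌊3166/547⌋ = 6 − 5 = 1
n=6: ⌊(7·524+546)/547⌋ − ⌊(6·524+546)/547⌋ = ⌊4214/547⌋ − ⌊3690/547⌋ = 7 − 6 = 1
n=7: ⌊(8·524+546)/547⌋ − ⌊(7·524+546)/547⌋ = ⌊4738/547⌋ − ⌊4214/547⌋ = 8 − 7 = 1
n=8: ⌊(9·524+546)/547⌋ − ⌊(8·524+546)/547⌋ = ⌊5262/547⌋ − ⌊4738/547⌋ = 9 − 8 = 1
n=9: ⌊(10·524+546)/547⌋ − ⌊(9·524+546)/547⌋ = ⌊5786/547⌋ − ⌊5262/547⌋ = 10 − 9 = 1
n=10: ⌊(11·524+546)/547⌋ − ⌊(10·524+546)/547⌋ = ⌊6310/547⌋ − ⌊5786/547⌋ = 11 − 10 = 1
n=11: ⌊(12·524+546)/547⌋ − ⌊(11·524+546)/547⌋ = ⌊6834/547⌋ − ⌊6310/547⌋ = 12 − 11 = 1
n=12: ⌊(13·524+546)/547⌋ − ⌊(12·524+546)/547⌋ = ⌊7358/547⌋ − ⌊6834/547⌋ = 13 − 12 = 1
n=13: ⌊(14·524+546)/547⌋ − ⌊(13·524+546)/547⌋ = ⌊7882/547⌋ − ⌊7358/547⌋ = 14 − 13 = 1
n=14: ⌊(15·524+546)/547⌋ − ⌊(14·524+546)/547⌋ = ⌊8406/547⌋ − ⌊7882/547⌋ = 15 − 14 = 1
n=15: ⌊(16·524+546)/547⌋ − ⌊(15·524+546)/547⌋ = ⌊8930/547⌋ − ⌊8406/547⌋ = 16 − 15 = 1
n=16: ⌊(17·524+546)/547⌋ − ⌊(16·524+546)/547⌋ = ⌊9454/547⌋ − ⌊8930/547⌋ = 17 − 16 = 1
n=17: ⌊(18·524+546)/547⌋ − ⌊(17·524+546)/547⌋ = ⌊9978/547⌋ − ⌊9454/547⌋ = 18 − 17 = 1
n=18: ⌊(19·524+546)/547⌋ − ⌊(18·524+546)/547⌋ = ⌊10502/547⌋ − ⌊9978/547⌋ = 19 − 18 = 1
n=19: ⌊(20·524+546)/547⌋ − ⌊(19·524+546)/547⌋ = ⌊11026/547⌋ − ⌊10502/547⌋ = 20 − 19 = 1
n=20: ⌊(21·524+546)/547⌋ − ⌊(20·524+546)/547⌋ = ⌊11550/547⌋ − ⌊11026/547⌋ = 21 − 20 = 1
n=21: ⌊(22·524+546)/547⌋ − ⌊(21·524+546)/547⌋ = ⌊12074/547⌋ − ⌊11550/547⌋ = 22 − 21 = 1
n=22: ⌊(23·524+546)/547⌋ − ⌊(22·524+546)/547⌋ = ⌊12598/547⌋ − ⌊12074/547⌋ = 23 − 22 = 1
n=23: ⌊(24·524+546)/547⌋ − ⌊(23·524+546)/547⌋ = ⌊13122/547⌋ − ⌊12598/547⌋ = 23 − 23 = 0
n=24: ⌊(25·524+546)/547⌋ − ⌊(24·524+546)/547⌋ = ⌊13646/547⌋ − ⌊13122/547⌋ = 24 − 23 = 1
n=25: ⌊(26·524+546)/547⌋ − ⌊(25·524+546)/547⌋ = ⌊14170/547⌋ − ⌊13646/547⌋ = 25 − 24 = 1
n=26: ⌊(27·524+546)/547⌋ − ⌊(26·524+546)/547⌋ = ⌊14694/547⌋ − ⌊14170/547⌋ = 26 − 25 = 1
n=27: ⌊(28·524+546)/547⌋ − ⌊(27·524+546)/547⌋ = ⌊15218/547⌋ − ⌊14694/547⌋ = 27 − 26 = 1
n=28: ⌊(29·524+546)/547⌋ − ⌊(28·524+546)/547⌋ = ⌊15742/547⌋ − ⌊15218/547⌋ = 28 − 27 = 1
n=29: ⌊(30·524+546)/547⌋ − ⌊(29·524+546)/547⌋ = ⌊16266/547⌋ − ⌊15742/547⌋ = 29 − 28 = 1
n=30: ⌊(31·524+546)/547⌋ − ⌊(30·524+546)/547⌋ = ⌊16790/547⌋ − ⌊16266/547⌋ = 30 − 29 = 1
n=31: ⌊(32·524+546)/547⌋ − ⌊(31·524+546)/547⌋ = ⌊17314/547⌋ − ⌊16790/547⌋ = 31 − 30 = 1
n=32: ⌊(33·524+546)/547⌋ − ⌊(32·524+546)/547⌋ = ⌊17838/547⌋ − ⌊17314/547⌋ = 32 − 31 = 1
n=33: ⌊(34·524+546)/547⌋ − ⌊(33·524+546)/547⌋ = ⌊18362/547⌋ − ⌊17838/547⌋ = 33 − 32 = 1
n=34: ⌊(35·524+546)/547⌋ − ⌊(34·524+546)/547⌋ = ⌊18886/547⌋ − ⌊18362/547⌋ = 34 − 33 = 1
n=35: ⌊(36·524+546)/547⌋ − ⌊(35·524+546)/547⌋ = ⌊19410/547⌋ − ⌊18886/547⌋ = 35 − 34 = 1
n=36: ⌊(37·524+546)/547⌋ − ⌊(36·524+546)/547⌋ = ⌊19934/547⌋ − ⌊19410/547⌋ = 36 − 35 = 1
n=37: ⌊(38·524+546)/547⌋ − ⌊(37·524+546)/547⌋ = ⌊20458/547⌋ − ⌊19934/547⌋ = 37 − 36 = 1
n=38: ⌊(39·524+546)/547⌋ − ⌊(38·524+546)/547⌋ = ⌊20982/547⌋ − ⌊20458/547⌋ = 38 − 37 = 1
n=39: ⌊(40·524+546)/547⌋ − ⌊(39·524+546)/547⌋ = ⌊21506/547⌋ − ⌊20982/547⌋ = 39 − 38 = 1
n=40: ⌊(41·524+546)/547⌋ − ⌊(40·524+546)/547⌋ = ⌊22030/547⌋ − ⌊21506/547⌋ = 40 − 39 = 1
n=41: ⌊(42·524+546)/547⌋ − ⌊(41·524+546)/547⌋ = ⌊22554/547⌋ − ⌊22030/547⌋ = 41 − 40 = 1
n=42: ⌊(43·524+546)/547⌋ − ⌊(42·524+546)/547⌋ = ⌊23078/547⌋ − ⌊22554/547⌋ = 42 − 41 = 1
n=43: ⌊(44·524+546)/547⌋ − ⌊(43·524+546)/547⌋ = ⌊23602/547⌋ − ⌊23078/547⌋ = 43 − 42 = 1
n=44: ⌊(45·524+546)/547⌋ − ⌊(44·524+546)/547⌋ = ⌊24126/547⌋ − ⌊23602/547⌋ = 44 − 43 = 1
n=45: ⌊(46·524+546)/547⌋ − ⌊(45·524+546)/547⌋ = ⌊24650/547⌋ − ⌊24126/547⌋ = 45 − 44 = 1
n=46: ⌊(47·524+546)/547⌋ − ⌊(46·524+546)/547⌋ = ⌊25174/547⌋ − ⌊24650/547⌋ = 46 − 45 = 1
n=47: ⌊(48·524+546)/547⌋ − ⌊(47·524+546)/547⌋ = ⌊25698/547⌋ − ⌊25174/547⌋ = 46 − 46 = 0
n=48: ⌊(49·524+546)/547⌋ − ⌊(48·524+546)/547⌋ = ⌊26222/547⌋ − ⌊25698/547⌋ = 47 − 46 = 1
n=49: ⌊(50·524+546)/547⌋ − ⌊(49·524+546)/547⌋ = ⌊26746/547⌋ − ⌊26222/547⌋ = 48 − 47 = 1
n=50: ⌊(51·524+546)/547⌋ − ⌊(50·524+546)/547⌋ = ⌊27270/547⌋ − ⌊26746/547⌋ = 49 − 48 = 1
n=51: ⌊(52·524+546)/547⌋ − ⌊(51·524+546)/547⌋ = ⌊27794/547⌋ − ⌊27270/547⌋ = 50 − 49 = 1
n=52: ⌊(53·524+546)/547⌋ − ⌊(52·524+546)/547⌋ = ⌊28318/547⌋ − ⌊27794/547⌋ = 51 − 50 = 1
n=53: ⌊(54·524+546)/547⌋ − ⌊(53·524+546)/547⌋ = ⌊28842/547⌋ − ⌊28318/547⌋ = 52 − 51 = 1
n=54: ⌊(55·524+546)/547⌋ − ⌊(54·524+546)/547⌋ = ⌊29366/547⌋ − ⌊28842/547⌋ = 53 − 52 = 1
n=55: ⌊(56·524+546)/547⌋ − ⌊(55·524+546)/547⌋ = ⌊29890/547⌋ − ⌊29366/547⌋ = 54 − 53 = 1
n=56: ⌊(57·524+546)/547⌋ − ⌊(56·524+546)/547⌋ = ⌊30414/547⌋ − ⌊29890/547⌋ = 55 − 54 = 1
n=57: ⌊(58·524+546)/547⌋ − ⌊(57·524+546)/547⌋ = ⌊30938/547⌋ − ⌊30414/547⌋ = 56 − 55 = 1
n=58: ⌊(59·524+546)/547⌋ − ⌊(58·524+546)/547⌋ = ⌊31462/547⌋ − ⌊30938/547⌋ = 57 − 56 = 1
n=59: ⌊(60·524+546)/547⌋ − ⌊(59·524+546)/547⌋ = ⌊31986/547⌋ − ⌊31462/547⌋ = 58 − 57 = 1
n=60: ⌊(61·524+546)/547⌋ − ⌊(60·524+546)/547⌋ = ⌊32510/547⌋ − ⌊31986/547⌋ = 59 − 58 = 1
n=61: ⌊(62·524+546)/547⌋ − ⌊(61·524+546)/547⌋ = ⌊33034/547⌋ − ⌊32510/547⌋ = 60 − 59 = 1
n=62: ⌊(63·524+546)/547⌋ − ⌊(62·524+546)/547⌋ = ⌊33558/547⌋ − ⌊33034/547⌋ = 61 − 60 = 1
n=63: ⌊(64·524+546)/547⌋ − ⌊(63·524+546)/547⌋ = ⌊34082/547⌋ − ⌊33558/547⌋ = 62 − 61 = 1
n=64: ⌊(65·524+546)/547⌋ − ⌊(64·524+546)/547⌋ = ⌊34606/547⌋ − ⌊34082/547⌋ = 63 − 62 = 1
n=65: ⌊(66·524+546)/547⌋ − ⌊(65·524+546)/547⌋ = ⌊35130/547⌋ − ⌊34606/547⌋ = 64 − 63 = 1
n=66: ⌊(67·524+546)/547⌋ − ⌊(66·524+546)/547⌋ = ⌊35654/547⌋ − ⌊35130/547⌋ = 65 − 64 = 1
n=67: ⌊(68·524+546)/547⌋ − ⌊(67·524+546)/547⌋ = ⌊36178/547⌋ − ⌊35654/547⌋ = 66 − 65 = 1
n=68: ⌊(69·524+546)/547⌋ − ⌊(68·524+546)/547⌋ = ⌊36702/547⌋ − ⌊36178/547⌋ = 67 − 66 = 1
n=69: ⌊(70·524+546)/547⌋ − ⌊(69·524+546)/547⌋ = ⌊37226/547⌋ − ⌊36702/547⌋ = 68 − 67 = 1
n=70: ⌊(71·524+546)/547⌋ − ⌊(70·524+546)/547⌋ = ⌊37750/547⌋ − ⌊37226/547⌋ = 69 − 68 = 1

11111111111111111111111011111111111111111111111011111111111111111111111


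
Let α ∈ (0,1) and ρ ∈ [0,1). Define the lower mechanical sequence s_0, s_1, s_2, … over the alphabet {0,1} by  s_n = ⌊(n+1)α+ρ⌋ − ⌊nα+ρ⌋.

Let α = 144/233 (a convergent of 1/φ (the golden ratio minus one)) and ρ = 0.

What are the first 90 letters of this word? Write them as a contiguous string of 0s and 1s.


n=0: ⌊(1·144)/233⌋ − ⌊(0·144)/233⌋ = ⌊144/233⌋ − ⌊0/233⌋ = 0 − 0 = 0
n=1: ⌊(2·144)/233⌋ − ⌊(1·144)/233⌋ = ⌊288/233⌋ − ⌊144/233⌋ = 1 − 0 = 1
n=2: ⌊(3·144)/233⌋ − ⌊(2·144)/233⌋ = ⌊432/233⌋ − ⌊288/233⌋ = 1 − 1 = 0
n=3: ⌊(4·144)/233⌋ − ⌊(3·144)/233⌋ = ⌊576/233⌋ − ⌊432/233⌋ = 2 − 1 = 1
n=4: ⌊(5·144)/233⌋ − ⌊(4·144)/233⌋ = ⌊720/233⌋ − ⌊576/233⌋ = 3 − 2 = 1
n=5: ⌊(6·144)/233⌋ − ⌊(5·144)/233⌋ = ⌊864/233⌋ − ⌊720/233⌋ = 3 − 3 = 0
n=6: ⌊(7·144)/233⌋ − ⌊(6·144)/233⌋ = ⌊1008/233⌋ − ⌊864/233⌋ = 4 − 3 = 1
n=7: ⌊(8·144)/233⌋ − ⌊(7·144)/233⌋ = ⌊1152/233⌋ − ⌊1008/233⌋ = 4 − 4 = 0
n=8: ⌊(9·144)/233⌋ − ⌊(8·144)/233⌋ = ⌊1296/233⌋ − ⌊1152/233⌋ = 5 − 4 = 1
n=9: ⌊(10·144)/233⌋ − ⌊(9·144)/233⌋ = ⌊1440/233⌋ − ⌊1296/233⌋ = 6 − 5 = 1
n=10: ⌊(11·144)/233⌋ − ⌊(10·144)/233⌋ = ⌊1584/233⌋ − ⌊1440/233⌋ = 6 − 6 = 0
n=11: ⌊(12·144)/233⌋ − ⌊(11·144)/233⌋ = ⌊1728/233⌋ − ⌊1584/233⌋ = 7 − 6 = 1
n=12: ⌊(13·144)/233⌋ − ⌊(12·144)/233⌋ = ⌊1872/233⌋ − ⌊1728/233⌋ = 8 − 7 = 1
n=13: ⌊(14·144)/233⌋ − ⌊(13·144)/233⌋ = ⌊2016/233⌋ − ⌊1872/233⌋ = 8 − 8 = 0
n=14: ⌊(15·144)/233⌋ − ⌊(14·144)/233⌋ = ⌊2160/233⌋ − ⌊2016/233⌋ = 9 − 8 = 1
n=15: ⌊(16·144)/233⌋ − ⌊(15·144)/233⌋ = ⌊2304/233⌋ − ⌊2160/233⌋ = 9 − 9 = 0
n=16: ⌊(17·144)/233⌋ − ⌊(16·144)/233⌋ = ⌊2448/233⌋ − ⌊2304/233⌋ = 10 − 9 = 1
n=17: ⌊(18·144)/233⌋ − ⌊(17·144)/233⌋ = ⌊2592/233⌋ − ⌊2448/233⌋ = 11 − 10 = 1
n=18: ⌊(19·144)/233⌋ − ⌊(18·144)/233⌋ = ⌊2736/233⌋ − ⌊2592/233⌋ = 11 − 11 = 0
n=19: ⌊(20·144)/233⌋ − ⌊(19·144)/233⌋ = ⌊2880/233⌋ − ⌊2736/233⌋ = 12 − 11 = 1
n=20: ⌊(21·144)/233⌋ − ⌊(20·144)/233⌋ = ⌊3024/233⌋ − ⌊2880/233⌋ = 12 − 12 = 0
n=21: ⌊(22·144)/233⌋ − ⌊(21·144)/233⌋ = ⌊3168/233⌋ − ⌊3024/233⌋ = 13 − 12 = 1
n=22: ⌊(23·144)/233⌋ − ⌊(22·144)/233⌋ = ⌊3312/233⌋ − ⌊3168/233⌋ = 14 − 13 = 1
n=23: ⌊(24·144)/233⌋ − ⌊(23·144)/233⌋ = ⌊3456/233⌋ − ⌊3312/233⌋ = 14 − 14 = 0
n=24: ⌊(25·144)/233⌋ − ⌊(24·144)/233⌋ = ⌊3600/233⌋ − ⌊3456/233⌋ = 15 − 14 = 1
n=25: ⌊(26·144)/233⌋ − ⌊(25·144)/233⌋ = ⌊3744/233⌋ − ⌊3600/233⌋ = 16 − 15 = 1
n=26: ⌊(27·144)/233⌋ − ⌊(26·144)/233⌋ = ⌊3888/233⌋ − ⌊3744/233⌋ = 16 − 16 = 0
n=27: ⌊(28·144)/233⌋ − ⌊(27·144)/233⌋ = ⌊4032/233⌋ − ⌊3888/233⌋ = 17 − 16 = 1
n=28: ⌊(29·144)/233⌋ − ⌊(28·144)/233⌋ = ⌊4176/233⌋ − ⌊4032/233⌋ = 17 − 17 = 0
n=29: ⌊(30·144)/233⌋ − ⌊(29·144)/233⌋ = ⌊4320/233⌋ − ⌊4176/233⌋ = 18 − 17 = 1
n=30: ⌊(31·144)/233⌋ − ⌊(30·144)/233⌋ = ⌊4464/233⌋ − ⌊4320/233⌋ = 19 − 18 = 1
n=31: ⌊(32·144)/233⌋ − ⌊(31·144)/233⌋ = ⌊4608/233⌋ − ⌊4464/233⌋ = 19 − 19 = 0
n=32: ⌊(33·144)/233⌋ − ⌊(32·144)/233⌋ = ⌊4752/233⌋ − ⌊4608/233⌋ = 20 − 19 = 1
n=33: ⌊(34·144)/233⌋ − ⌊(33·144)/233⌋ = ⌊4896/233⌋ − ⌊4752/233⌋ = 21 − 20 = 1
n=34: ⌊(35·144)/233⌋ − ⌊(34·144)/233⌋ = ⌊5040/233⌋ − ⌊4896/233⌋ = 21 − 21 = 0
n=35: ⌊(36·144)/233⌋ − ⌊(35·144)/233⌋ = ⌊5184/233⌋ − ⌊5040/233⌋ = 22 − 21 = 1
n=36: ⌊(37·144)/233⌋ − ⌊(36·144)/233⌋ = ⌊5328/233⌋ − ⌊5184/233⌋ = 22 − 22 = 0
n=37: ⌊(38·144)/233⌋ − ⌊(37·144)/233⌋ = ⌊5472/233⌋ − ⌊5328/233⌋ = 23 − 22 = 1
n=38: ⌊(39·144)/233⌋ − ⌊(38·144)/233⌋ = ⌊5616/233⌋ − ⌊5472/233⌋ = 24 − 23 = 1
n=39: ⌊(40·144)/233⌋ − ⌊(39·144)/233⌋ = ⌊5760/233⌋ − ⌊5616/233⌋ = 24 − 24 = 0
n=40: ⌊(41·144)/233⌋ − ⌊(40·144)/233⌋ = ⌊5904/233⌋ − ⌊5760/233⌋ = 25 − 24 = 1
n=41: ⌊(42·144)/233⌋ − ⌊(41·144)/233⌋ = ⌊6048/233⌋ − ⌊5904/233⌋ = 25 − 25 = 0
n=42: ⌊(43·144)/233⌋ − ⌊(42·144)/233⌋ = ⌊6192/233⌋ − ⌊6048/233⌋ = 26 − 25 = 1
n=43: ⌊(44·144)/233⌋ − ⌊(43·144)/233⌋ = ⌊6336/233⌋ − ⌊6192/233⌋ = 27 − 26 = 1
n=44: ⌊(45·144)/233⌋ − ⌊(44·144)/233⌋ = ⌊6480/233⌋ − ⌊6336/233⌋ = 27 − 27 = 0
n=45: ⌊(46·144)/233⌋ − ⌊(45·144)/233⌋ = ⌊6624/233⌋ − ⌊6480/233⌋ = 28 − 27 = 1
n=46: ⌊(47·144)/233⌋ − ⌊(46·144)/233⌋ = ⌊6768/233⌋ − ⌊6624/233⌋ = 29 − 28 = 1
n=47: ⌊(48·144)/233⌋ − ⌊(47·144)/233⌋ = ⌊6912/233⌋ − ⌊6768/233⌋ = 29 − 29 = 0
n=48: ⌊(49·144)/233⌋ − ⌊(48·144)/233⌋ = ⌊7056/233⌋ − ⌊6912/233⌋ = 30 − 29 = 1
n=49: ⌊(50·144)/233⌋ − ⌊(49·144)/233⌋ = ⌊7200/233⌋ − ⌊7056/233⌋ = 30 − 30 = 0
n=50: ⌊(51·144)/233⌋ − ⌊(50·144)/233⌋ = ⌊7344/233⌋ − ⌊7200/233⌋ = 31 − 30 = 1
n=51: ⌊(52·144)/233⌋ − ⌊(51·144)/233⌋ = ⌊7488/233⌋ − ⌊7344/233⌋ = 32 − 31 = 1
n=52: ⌊(53·144)/233⌋ − ⌊(52·144)/233⌋ = ⌊7632/233⌋ − ⌊7488/233⌋ = 32 − 32 = 0
n=53: ⌊(54·144)/233⌋ − ⌊(53·144)/233⌋ = ⌊7776/233⌋ − ⌊7632/233⌋ = 33 − 32 = 1
n=54: ⌊(55·144)/233⌋ − ⌊(54·144)/233⌋ = ⌊7920/233⌋ − ⌊7776/233⌋ = 33 − 33 = 0
n=55: ⌊(56·144)/233⌋ − ⌊(55·144)/233⌋ = ⌊8064/233⌋ − ⌊7920/233⌋ = 34 − 33 = 1
n=56: ⌊(57·144)/233⌋ − ⌊(56·144)/233⌋ = ⌊8208/233⌋ − ⌊8064/233⌋ = 35 − 34 = 1
n=57: ⌊(58·144)/233⌋ − ⌊(57·144)/233⌋ = ⌊8352/233⌋ − ⌊8208/233⌋ = 35 − 35 = 0
n=58: ⌊(59·144)/233⌋ − ⌊(58·144)/233⌋ = ⌊8496/233⌋ − ⌊8352/233⌋ = 36 − 35 = 1
n=59: ⌊(60·144)/233⌋ − ⌊(59·144)/233⌋ = ⌊8640/233⌋ − ⌊8496/233⌋ = 37 − 36 = 1
n=60: ⌊(61·144)/233⌋ − ⌊(60·144)/233⌋ = ⌊8784/233⌋ − ⌊8640/233⌋ = 37 − 37 = 0
n=61: ⌊(62·144)/233⌋ − ⌊(61·144)/233⌋ = ⌊8928/233⌋ − ⌊8784/233⌋ = 38 − 37 = 1
n=62: ⌊(63·144)/233⌋ − ⌊(62·144)/233⌋ = ⌊9072/233⌋ − ⌊8928/233⌋ = 38 − 38 = 0
n=63: ⌊(64·144)/233⌋ − ⌊(63·144)/233⌋ = ⌊9216/233⌋ − ⌊9072/233⌋ = 39 − 38 = 1
n=64: ⌊(65·144)/233⌋ − ⌊(64·144)/233⌋ = ⌊9360/233⌋ − ⌊9216/233⌋ = 40 − 39 = 1
n=65: ⌊(66·144)/233⌋ − ⌊(65·144)/233⌋ = ⌊9504/233⌋ − ⌊9360/233⌋ = 40 − 40 = 0
n=66: ⌊(67·144)/233⌋ − ⌊(66·144)/233⌋ = ⌊9648/233⌋ − ⌊9504/233⌋ = 41 − 40 = 1
n=67: ⌊(68·144)/233⌋ − ⌊(67·144)/233⌋ = ⌊9792/233⌋ − ⌊9648/233⌋ = 42 − 41 = 1
n=68: ⌊(69·144)/233⌋ − ⌊(68·144)/233⌋ = ⌊9936/233⌋ − ⌊9792/233⌋ = 42 − 42 = 0
n=69: ⌊(70·144)/233⌋ − ⌊(69·144)/233⌋ = ⌊10080/233⌋ − ⌊9936/233⌋ = 43 − 42 = 1
n=70: ⌊(71·144)/233⌋ − ⌊(70·144)/233⌋ = ⌊10224/233⌋ − ⌊10080/233⌋ = 43 − 43 = 0
n=71: ⌊(72·144)/233⌋ − ⌊(71·144)/233⌋ = ⌊10368/233⌋ − ⌊10224/233⌋ = 44 − 43 = 1
n=72: ⌊(73·144)/233⌋ − ⌊(72·144)/233⌋ = ⌊10512/233⌋ − ⌊10368/233⌋ = 45 − 44 = 1
n=73: ⌊(74·144)/233⌋ − ⌊(73·144)/233⌋ = ⌊10656/233⌋ − ⌊10512/233⌋ = 45 − 45 = 0
n=74: ⌊(75·144)/233⌋ − ⌊(74·144)/233⌋ = ⌊10800/233⌋ − ⌊10656/233⌋ = 46 − 45 = 1
n=75: ⌊(76·144)/233⌋ − ⌊(75·144)/233⌋ = ⌊10944/233⌋ − ⌊10800/233⌋ = 46 − 46 = 0
n=76: ⌊(77·144)/233⌋ − ⌊(76·144)/233⌋ = ⌊11088/233⌋ − ⌊10944/233⌋ = 47 − 46 = 1
n=77: ⌊(78·144)/233⌋ − ⌊(77·144)/233⌋ = ⌊11232/233⌋ − ⌊11088/233⌋ = 48 − 47 = 1
n=78: ⌊(79·144)/233⌋ − ⌊(78·144)/233⌋ = ⌊11376/233⌋ − ⌊11232/233⌋ = 48 − 48 = 0
n=79: ⌊(80·144)/233⌋ − ⌊(79·144)/233⌋ = ⌊11520/233⌋ − ⌊11376/233⌋ = 49 − 48 = 1
n=80: ⌊(81·144)/233⌋ − ⌊(80·144)/233⌋ = ⌊11664/233⌋ − ⌊11520/233⌋ = 50 − 49 = 1
n=81: ⌊(82·144)/233⌋ − ⌊(81·144)/233⌋ = ⌊11808/233⌋ − ⌊11664/233⌋ = 50 − 50 = 0
n=82: ⌊(83·144)/233⌋ − ⌊(82·144)/233⌋ = ⌊11952/233⌋ − ⌊11808/233⌋ = 51 − 50 = 1
n=83: ⌊(84·144)/233⌋ − ⌊(83·144)/233⌋ = ⌊12096/233⌋ − ⌊11952/233⌋ = 51 − 51 = 0
n=84: ⌊(85·144)/233⌋ − ⌊(84·144)/233⌋ = ⌊12240/233⌋ − ⌊12096/233⌋ = 52 − 51 = 1
n=85: ⌊(86·144)/233⌋ − ⌊(85·144)/233⌋ = ⌊12384/233⌋ − ⌊12240/233⌋ = 53 − 52 = 1
n=86: ⌊(87·144)/233⌋ − ⌊(86·144)/233⌋ = ⌊12528/233⌋ − ⌊12384/233⌋ = 53 − 53 = 0
n=87: ⌊(88·144)/233⌋ − ⌊(87·144)/233⌋ = ⌊12672/233⌋ − ⌊12528/233⌋ = 54 − 53 = 1
n=88: ⌊(89·144)/233⌋ − ⌊(88·144)/233⌋ = ⌊12816/233⌋ − ⌊12672/233⌋ = 55 − 54 = 1
n=89: ⌊(90·144)/233⌋ − ⌊(89·144)/233⌋ = ⌊12960/233⌋ − ⌊12816/233⌋ = 55 − 55 = 0

010110101101101011010110110101101101011010110110101101011011010110110101101011011010110110


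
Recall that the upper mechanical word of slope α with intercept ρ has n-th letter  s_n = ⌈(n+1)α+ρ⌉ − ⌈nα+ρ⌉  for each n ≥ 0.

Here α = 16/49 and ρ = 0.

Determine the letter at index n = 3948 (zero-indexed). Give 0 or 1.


(n+1)α + ρ = (3949·16) / 49 = 63184/49
nα + ρ     = (3948·16) / 49 = 63168/49
⌈63184/49⌉ = 1290,  ⌈63168/49⌉ = 1290
s_{3948} = 1290 − 1290 = 0

0


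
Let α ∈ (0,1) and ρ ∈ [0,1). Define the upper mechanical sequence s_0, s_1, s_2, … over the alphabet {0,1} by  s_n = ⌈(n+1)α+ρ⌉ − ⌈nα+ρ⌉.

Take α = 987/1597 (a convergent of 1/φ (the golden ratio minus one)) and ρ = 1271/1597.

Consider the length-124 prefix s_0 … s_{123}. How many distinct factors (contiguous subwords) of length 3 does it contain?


4

t_n = ⌈(n·987+1271)/1597⌉ for n = 0 … 124:
  n=0…9: ⌈1271/1597⌉=1 ⌈2258/1597⌉=2 ⌈3245/1597⌉=3 ⌈4232/1597⌉=3 ⌈5219/1597⌉=4 ⌈6206/1597⌉=4 ⌈7193/1597⌉=5 ⌈8180/1597⌉=6 ⌈9167/1597⌉=6 ⌈10154/1597⌉=7
  n=10…19: ⌈11141/1597⌉=7 ⌈12128/1597⌉=8 ⌈13115/1597⌉=9 ⌈14102/1597⌉=9 ⌈15089/1597⌉=10 ⌈16076/1597⌉=11 ⌈17063/1597⌉=11 ⌈18050/1597⌉=12 ⌈19037/1597⌉=12 ⌈20024/1597⌉=13
  n=20…29: ⌈21011/1597⌉=14 ⌈21998/1597⌉=14 ⌈22985/1597⌉=15 ⌈23972/1597⌉=16 ⌈24959/1597⌉=16 ⌈25946/1597⌉=17 ⌈26933/1597⌉=17 ⌈27920/1597⌉=18 ⌈28907/1597⌉=19 ⌈29894/1597⌉=19
  n=30…39: ⌈30881/1597⌉=20 ⌈31868/1597⌉=20 ⌈32855/1597⌉=21 ⌈33842/1597⌉=22 ⌈34829/1597⌉=22 ⌈35816/1597⌉=23 ⌈36803/1597⌉=24 ⌈37790/1597⌉=24 ⌈38777/1597⌉=25 ⌈39764/1597⌉=25
  n=40…49: ⌈40751/1597⌉=26 ⌈41738/1597⌉=27 ⌈42725/1597⌉=27 ⌈43712/1597⌉=28 ⌈44699/1597⌉=28 ⌈45686/1597⌉=29 ⌈46673/1597⌉=30 ⌈47660/1597⌉=30 ⌈48647/1597⌉=31 ⌈49634/1597⌉=32
  n=50…59: ⌈50621/1597⌉=32 ⌈51608/1597⌉=33 ⌈52595/1597⌉=33 ⌈53582/1597⌉=34 ⌈54569/1597⌉=35 ⌈55556/1597⌉=35 ⌈56543/1597⌉=36 ⌈57530/1597⌉=37 ⌈58517/1597⌉=37 ⌈59504/1597⌉=38
  n=60…69: ⌈60491/1597⌉=38 ⌈61478/1597⌉=39 ⌈62465/1597⌉=40 ⌈63452/1597⌉=40 ⌈64439/1597⌉=41 ⌈65426/1597⌉=41 ⌈66413/1597⌉=42 ⌈67400/1597⌉=43 ⌈68387/1597⌉=43 ⌈69374/1597⌉=44
  n=70…79: ⌈70361/1597⌉=45 ⌈71348/1597⌉=45 ⌈72335/1597⌉=46 ⌈73322/1597⌉=46 ⌈74309/1597⌉=47 ⌈75296/1597⌉=48 ⌈76283/1597⌉=48 ⌈77270/1597⌉=49 ⌈78257/1597⌉=50 ⌈79244/1597⌉=50
  n=80…89: ⌈80231/1597⌉=51 ⌈81218/1597⌉=51 ⌈82205/1597⌉=52 ⌈83192/1597⌉=53 ⌈84179/1597⌉=53 ⌈85166/1597⌉=54 ⌈86153/1597⌉=54 ⌈87140/1597⌉=55 ⌈88127/1597⌉=56 ⌈89114/1597⌉=56
  n=90…99: ⌈90101/1597⌉=57 ⌈91088/1597⌉=58 ⌈92075/1597⌉=58 ⌈93062/1597⌉=59 ⌈94049/1597⌉=59 ⌈95036/1597⌉=60 ⌈96023/1597⌉=61 ⌈97010/1597⌉=61 ⌈97997/1597⌉=62 ⌈98984/1597⌉=62
  n=100…109: ⌈99971/1597⌉=63 ⌈100958/1597⌉=64 ⌈101945/1597⌉=64 ⌈102932/1597⌉=65 ⌈103919/1597⌉=66 ⌈104906/1597⌉=66 ⌈105893/1597⌉=67 ⌈106880/1597⌉=67 ⌈107867/1597⌉=68 ⌈108854/1597⌉=69
  n=110…119: ⌈109841/1597⌉=69 ⌈110828/1597⌉=70 ⌈111815/1597⌉=71 ⌈112802/1597⌉=71 ⌈113789/1597⌉=72 ⌈114776/1597⌉=72 ⌈115763/1597⌉=73 ⌈116750/1597⌉=74 ⌈117737/1597⌉=74 ⌈118724/1597⌉=75
  n=120…124: ⌈119711/1597⌉=75 ⌈120698/1597⌉=76 ⌈121685/1597⌉=77 ⌈122672/1597⌉=77 ⌈123659/1597⌉=78
s_n = t_(n+1) − t_n for n = 0 … 123 gives
prefix = 1101011010110110101101101011010110110101101011011010110110101101011011010110110101101011011010110101101101011011010110101101
slide a length-3 window over [0..2] … [121..123] (122 windows); first occurrence of each distinct factor:
  [  0..  2] 110
  [  1..  3] 101
  [  2..  4] 010
  [  4..  6] 011
  (the other 118 windows repeat one of these)
distinct factors: {010, 011, 101, 110}
count = 4  (Sturmian bound for length 3 is 4)


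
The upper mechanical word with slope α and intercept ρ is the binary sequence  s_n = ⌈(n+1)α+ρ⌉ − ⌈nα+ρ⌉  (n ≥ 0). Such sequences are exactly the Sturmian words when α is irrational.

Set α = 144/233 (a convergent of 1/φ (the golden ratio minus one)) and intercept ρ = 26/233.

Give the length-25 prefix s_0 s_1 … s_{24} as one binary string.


0101101101011010110110101

n=0: ⌈(1·144+26)/233⌉ − ⌈(0·144+26)/233⌉ = ⌈170/233⌉ − ⌈26/233⌉ = 1 − 1 = 0
n=1: ⌈(2·144+26)/233⌉ − ⌈(1·144+26)/233⌉ = ⌈314/233⌉ − ⌈170/233⌉ = 2 − 1 = 1
n=2: ⌈(3·144+26)/233⌉ − ⌈(2·144+26)/233⌉ = ⌈458/233⌉ − ⌈314/233⌉ = 2 − 2 = 0
n=3: ⌈(4·144+26)/233⌉ − ⌈(3·144+26)/233⌉ = ⌈602/233⌉ − ⌈458/233⌉ = 3 − 2 = 1
n=4: ⌈(5·144+26)/233⌉ − ⌈(4·144+26)/233⌉ = ⌈746/233⌉ − ⌈602/233⌉ = 4 − 3 = 1
n=5: ⌈(6·144+26)/233⌉ − ⌈(5·144+26)/233⌉ = ⌈890/233⌉ − ⌈746/233⌉ = 4 − 4 = 0
n=6: ⌈(7·144+26)/233⌉ − ⌈(6·144+26)/233⌉ = ⌈1034/233⌉ − ⌈890/233⌉ = 5 − 4 = 1
n=7: ⌈(8·144+26)/233⌉ − ⌈(7·144+26)/233⌉ = ⌈1178/233⌉ − ⌈1034/233⌉ = 6 − 5 = 1
n=8: ⌈(9·144+26)/233⌉ − ⌈(8·144+26)/233⌉ = ⌈1322/233⌉ − ⌈1178/233⌉ = 6 − 6 = 0
n=9: ⌈(10·144+26)/233⌉ − ⌈(9·144+26)/233⌉ = ⌈1466/233⌉ − ⌈1322/233⌉ = 7 − 6 = 1
n=10: ⌈(11·144+26)/233⌉ − ⌈(10·144+26)/233⌉ = ⌈1610/233⌉ − ⌈1466/233⌉ = 7 − 7 = 0
n=11: ⌈(12·144+26)/233⌉ − ⌈(11·144+26)/233⌉ = ⌈1754/233⌉ − ⌈1610/233⌉ = 8 − 7 = 1
n=12: ⌈(13·144+26)/233⌉ − ⌈(12·144+26)/233⌉ = ⌈1898/233⌉ − ⌈1754/233⌉ = 9 − 8 = 1
n=13: ⌈(14·144+26)/233⌉ − ⌈(13·144+26)/233⌉ = ⌈2042/233⌉ − ⌈1898/233⌉ = 9 − 9 = 0
n=14: ⌈(15·144+26)/233⌉ − ⌈(14·144+26)/233⌉ = ⌈2186/233⌉ − ⌈2042/233⌉ = 10 − 9 = 1
n=15: ⌈(16·144+26)/233⌉ − ⌈(15·144+26)/233⌉ = ⌈2330/233⌉ − ⌈2186/233⌉ = 10 − 10 = 0
n=16: ⌈(17·144+26)/233⌉ − ⌈(16·144+26)/233⌉ = ⌈2474/233⌉ − ⌈2330/233⌉ = 11 − 10 = 1
n=17: ⌈(18·144+26)/233⌉ − ⌈(17·144+26)/233⌉ = ⌈2618/233⌉ − ⌈2474/233⌉ = 12 − 11 = 1
n=18: ⌈(19·144+26)/233⌉ − ⌈(18·144+26)/233⌉ = ⌈2762/233⌉ − ⌈2618/233⌉ = 12 − 12 = 0
n=19: ⌈(20·144+26)/233⌉ − ⌈(19·144+26)/233⌉ = ⌈2906/233⌉ − ⌈2762/233⌉ = 13 − 12 = 1
n=20: ⌈(21·144+26)/233⌉ − ⌈(20·144+26)/233⌉ = ⌈3050/233⌉ − ⌈2906/233⌉ = 14 − 13 = 1
n=21: ⌈(22·144+26)/233⌉ − ⌈(21·144+26)/233⌉ = ⌈3194/233⌉ − ⌈3050/233⌉ = 14 − 14 = 0
n=22: ⌈(23·144+26)/233⌉ − ⌈(22·144+26)/233⌉ = ⌈3338/233⌉ − ⌈3194/233⌉ = 15 − 14 = 1
n=23: ⌈(24·144+26)/233⌉ − ⌈(23·144+26)/233⌉ = ⌈3482/233⌉ − ⌈3338/233⌉ = 15 − 15 = 0
n=24: ⌈(25·144+26)/233⌉ − ⌈(24·144+26)/233⌉ = ⌈3626/233⌉ − ⌈3482/233⌉ = 16 − 15 = 1


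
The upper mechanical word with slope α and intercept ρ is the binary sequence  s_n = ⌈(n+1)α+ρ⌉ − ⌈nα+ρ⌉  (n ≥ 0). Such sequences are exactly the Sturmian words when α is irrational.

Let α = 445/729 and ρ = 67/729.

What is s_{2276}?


(n+1)α + ρ = (2277·445 + 67) / 729 = 1013332/729
nα + ρ     = (2276·445 + 67) / 729 = 1012887/729
⌈1013332/729⌉ = 1391,  ⌈1012887/729⌉ = 1390
s_{2276} = 1391 − 1390 = 1

1


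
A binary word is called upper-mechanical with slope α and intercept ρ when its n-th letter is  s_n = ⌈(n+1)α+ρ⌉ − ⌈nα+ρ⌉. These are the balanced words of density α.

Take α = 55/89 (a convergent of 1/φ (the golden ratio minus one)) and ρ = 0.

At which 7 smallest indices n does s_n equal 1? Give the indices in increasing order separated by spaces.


0 1 3 4 6 8 9

n=0: ⌈55/89⌉−⌈0/89⌉ = 1−0 = 1  ← one
n=1: ⌈110/89⌉−⌈55/89⌉ = 2−1 = 1  ← one
n=2: ⌈165/89⌉−⌈110/89⌉ = 2−2 = 0
n=3: ⌈220/89⌉−⌈165/89⌉ = 3−2 = 1  ← one
n=4: ⌈275/89⌉−⌈220/89⌉ = 4−3 = 1  ← one
n=5: ⌈330/89⌉−⌈275/89⌉ = 4−4 = 0
n=6: ⌈385/89⌉−⌈330/89⌉ = 5−4 = 1  ← one
n=7: ⌈440/89⌉−⌈385/89⌉ = 5−5 = 0
n=8: ⌈495/89⌉−⌈440/89⌉ = 6−5 = 1  ← one
n=9: ⌈550/89⌉−⌈495/89⌉ = 7−6 = 1  ← one
positions of the first 7 ones: 0 1 3 4 6 8 9


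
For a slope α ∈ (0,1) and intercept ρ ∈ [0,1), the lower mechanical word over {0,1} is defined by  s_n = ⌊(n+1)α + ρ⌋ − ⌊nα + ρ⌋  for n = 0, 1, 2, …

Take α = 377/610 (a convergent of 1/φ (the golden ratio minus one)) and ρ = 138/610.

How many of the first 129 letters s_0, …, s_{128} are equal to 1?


#1s = Σ_{n=0}^{128} s_n = Σ_{n=0}^{128} (⌊(n+1)α+ρ⌋ − ⌊nα+ρ⌋)
the sum telescopes: every ⌊nα+ρ⌋ with 0 < n < 129 appears once with + and once with −, leaving ⌊129α+ρ⌋ − ⌊0·α+ρ⌋
129α + ρ = (129·377 + 138) / 610 = 48771/610
ρ = 138/610
⌊48771/610⌋ = 79,  ⌊138/610⌋ = 0
#1s = 79 − 0 = 79

79


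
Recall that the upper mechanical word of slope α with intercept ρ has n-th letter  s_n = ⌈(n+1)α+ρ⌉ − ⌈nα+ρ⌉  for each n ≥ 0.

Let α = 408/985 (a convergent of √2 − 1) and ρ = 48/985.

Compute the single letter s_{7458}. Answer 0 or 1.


(n+1)α + ρ = (7459·408 + 48) / 985 = 3043320/985
nα + ρ     = (7458·408 + 48) / 985 = 3042912/985
⌈3043320/985⌉ = 3090,  ⌈3042912/985⌉ = 3090
s_{7458} = 3090 − 3090 = 0

0


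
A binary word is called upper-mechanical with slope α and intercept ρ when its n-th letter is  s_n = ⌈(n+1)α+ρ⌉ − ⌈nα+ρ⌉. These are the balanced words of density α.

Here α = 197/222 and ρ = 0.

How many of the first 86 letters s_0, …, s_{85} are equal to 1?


77

#1s = Σ_{n=0}^{85} s_n = Σ_{n=0}^{85} (⌈(n+1)α+ρ⌉ − ⌈nα+ρ⌉)
the sum telescopes: every ⌈nα+ρ⌉ with 0 < n < 86 appears once with + and once with −, leaving ⌈86α+ρ⌉ − ⌈0·α+ρ⌉
86α + ρ = (86·197) / 222 = 16942/222
ρ = 0/222
⌈16942/222⌉ = 77,  ⌈0/222⌉ = 0
#1s = 77 − 0 = 77


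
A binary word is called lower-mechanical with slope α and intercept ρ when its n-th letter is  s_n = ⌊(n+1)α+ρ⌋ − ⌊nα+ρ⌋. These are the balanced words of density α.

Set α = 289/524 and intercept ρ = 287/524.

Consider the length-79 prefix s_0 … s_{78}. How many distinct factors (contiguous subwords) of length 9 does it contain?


t_n = ⌊(n·289+287)/524⌋ for n = 0 … 79:
  n=0…9: ⌊287/524⌋=0 ⌊576/524⌋=1 ⌊865/524⌋=1 ⌊1154/524⌋=2 ⌊1443/524⌋=2 ⌊1732/524⌋=3 ⌊2021/524⌋=3 ⌊2310/524⌋=4 ⌊2599/524⌋=4 ⌊2888/524⌋=5
  n=10…19: ⌊3177/524⌋=6 ⌊3466/524⌋=6 ⌊3755/524⌋=7 ⌊4044/524⌋=7 ⌊4333/524⌋=8 ⌊4622/524⌋=8 ⌊4911/524⌋=9 ⌊5200/524⌋=9 ⌊5489/524⌋=10 ⌊5778/524⌋=11
  n=20…29: ⌊6067/524⌋=11 ⌊6356/524⌋=12 ⌊6645/524⌋=12 ⌊6934/524⌋=13 ⌊7223/524⌋=13 ⌊7512/524⌋=14 ⌊7801/524⌋=14 ⌊8090/524⌋=15 ⌊8379/524⌋=15 ⌊8668/524⌋=16
  n=30…39: ⌊8957/524⌋=17 ⌊9246/524⌋=17 ⌊9535/524⌋=18 ⌊9824/524⌋=18 ⌊10113/524⌋=19 ⌊10402/524⌋=19 ⌊10691/524⌋=20 ⌊10980/524⌋=20 ⌊11269/524⌋=21 ⌊11558/524⌋=22
  n=40…49: ⌊11847/524⌋=22 ⌊12136/524⌋=23 ⌊12425/524⌋=23 ⌊12714/524⌋=24 ⌊13003/524⌋=24 ⌊13292/524⌋=25 ⌊13581/524⌋=25 ⌊13870/524⌋=26 ⌊14159/524⌋=27 ⌊14448/524⌋=27
  n=50…59: ⌊14737/524⌋=28 ⌊15026/524⌋=28 ⌊15315/524⌋=29 ⌊15604/524⌋=29 ⌊15893/524⌋=30 ⌊16182/524⌋=30 ⌊16471/524⌋=31 ⌊16760/524⌋=31 ⌊17049/524⌋=32 ⌊17338/524⌋=33
  n=60…69: ⌊17627/524⌋=33 ⌊17916/524⌋=34 ⌊18205/524⌋=34 ⌊18494/524⌋=35 ⌊18783/524⌋=35 ⌊19072/524⌋=36 ⌊19361/524⌋=36 ⌊19650/524⌋=37 ⌊19939/524⌋=38 ⌊20228/524⌋=38
  n=70…79: ⌊20517/524⌋=39 ⌊20806/524⌋=39 ⌊21095/524⌋=40 ⌊21384/524⌋=40 ⌊21673/524⌋=41 ⌊21962/524⌋=41 ⌊22251/524⌋=42 ⌊22540/524⌋=43 ⌊22829/524⌋=43 ⌊23118/524⌋=44
s_n = t_(n+1) − t_n for n = 0 … 78 gives
prefix = 1010101011010101011010101010110101010110101010110101010101101010101101010101101
slide a length-9 window over [0..8] … [70..78] (71 windows); first occurrence of each distinct factor:
  [  0..  8] 101010101
  [  1..  9] 010101011
  [  2.. 10] 101010110
  [  3.. 11] 010101101
  [  4.. 12] 101011010
  [  5.. 13] 010110101
  [  6.. 14] 101101010
  [  7.. 15] 011010101
  [  8.. 16] 110101010
  [ 19.. 27] 010101010
  (the other 61 windows repeat one of these)
distinct factors: {010101010, 010101011, 010101101, 010110101, 011010101, 101010101, 101010110, 101011010, 101101010, 110101010}
count = 10  (Sturmian bound for length 9 is 10)

10
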